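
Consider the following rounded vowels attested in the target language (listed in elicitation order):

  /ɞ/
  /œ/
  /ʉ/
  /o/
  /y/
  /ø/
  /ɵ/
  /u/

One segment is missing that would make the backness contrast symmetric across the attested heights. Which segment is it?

high: front /y/, central /ʉ/, back /u/.
high-mid: front /ø/, central /ɵ/, back /o/.
low-mid: front /œ/, central /ɞ/, back —.
The low-mid row has no back member, so the gap is the low-mid back rounded vowel /ɔ/.

/ɔ/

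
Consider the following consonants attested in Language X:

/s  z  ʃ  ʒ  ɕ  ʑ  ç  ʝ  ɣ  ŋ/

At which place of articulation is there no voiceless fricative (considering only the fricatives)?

Voiceless: /s/ (alveolar), /ʃ/ (postalveolar), /ɕ/ (alveolo-palatal), /ç/ (palatal).
Voiced: /z/ (alveolar), /ʒ/ (postalveolar), /ʑ/ (alveolo-palatal), /ʝ/ (palatal), /ɣ/ (velar).
Every place of articulation has a voiceless member except velar, where /x/ would be expected.

velar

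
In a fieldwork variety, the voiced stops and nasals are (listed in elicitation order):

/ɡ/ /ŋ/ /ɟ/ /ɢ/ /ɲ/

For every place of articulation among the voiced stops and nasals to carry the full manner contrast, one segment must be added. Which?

palatal: oral stop /ɟ/, nasal /ɲ/.
velar: oral stop /ɡ/, nasal /ŋ/.
uvular: oral stop /ɢ/, nasal —.
The uvular row has no nasal member, so the gap is the uvular nasal /ɴ/.

/ɴ/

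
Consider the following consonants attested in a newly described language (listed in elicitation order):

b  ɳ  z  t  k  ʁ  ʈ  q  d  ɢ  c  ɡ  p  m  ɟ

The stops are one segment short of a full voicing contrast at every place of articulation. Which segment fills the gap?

/ɖ/

bilabial: voiceless /p/, voiced /b/.
alveolar: voiceless /t/, voiced /d/.
retroflex: voiceless /ʈ/, voiced —.
palatal: voiceless /c/, voiced /ɟ/.
velar: voiceless /k/, voiced /ɡ/.
uvular: voiceless /q/, voiced /ɢ/.
The retroflex row has no voiced member, so the gap is the voiced retroflex stop /ɖ/.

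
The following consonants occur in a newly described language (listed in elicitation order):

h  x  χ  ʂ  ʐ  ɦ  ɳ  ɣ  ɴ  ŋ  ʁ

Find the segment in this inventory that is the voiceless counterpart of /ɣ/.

/ɣ/ is a voiced velar fricative.
The voiceless counterpart is a voiceless velar fricative — in this inventory, /x/.

/x/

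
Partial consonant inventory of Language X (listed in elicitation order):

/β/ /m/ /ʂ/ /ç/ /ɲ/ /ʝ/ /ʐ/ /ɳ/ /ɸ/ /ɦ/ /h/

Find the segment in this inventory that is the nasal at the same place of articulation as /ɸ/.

/ɸ/ is a voiceless bilabial fricative.
The nasal at the same place is a bilabial nasal — in this inventory, /m/.

/m/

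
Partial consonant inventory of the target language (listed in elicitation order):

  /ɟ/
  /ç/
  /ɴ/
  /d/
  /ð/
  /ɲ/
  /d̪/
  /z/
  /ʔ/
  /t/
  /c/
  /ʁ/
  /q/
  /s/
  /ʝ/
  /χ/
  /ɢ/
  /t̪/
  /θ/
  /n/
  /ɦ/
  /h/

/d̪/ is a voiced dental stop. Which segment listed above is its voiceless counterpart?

/t̪/

The voiceless counterpart is a voiceless dental stop — in this inventory, /t̪/.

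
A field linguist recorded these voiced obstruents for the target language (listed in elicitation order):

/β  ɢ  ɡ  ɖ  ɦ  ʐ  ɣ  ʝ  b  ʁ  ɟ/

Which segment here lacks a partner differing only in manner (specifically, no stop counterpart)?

Bilabial: /b/ ~ /β/
Retroflex: /ɖ/ ~ /ʐ/
Palatal: /ɟ/ ~ /ʝ/
Velar: /ɡ/ ~ /ɣ/
Uvular: /ɢ/ ~ /ʁ/
Glottal: only /ɦ/ (fricative); no stop partner.
So /ɦ/ is the unpaired segment.

/ɦ/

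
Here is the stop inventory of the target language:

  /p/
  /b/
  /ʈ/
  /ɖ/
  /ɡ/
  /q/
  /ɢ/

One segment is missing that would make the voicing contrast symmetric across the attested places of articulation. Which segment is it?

place of articulation  voiceless  voiced  
bilabial          p         b       
retroflex         ʈ         ɖ       
velar             —         ɡ       
uvular            q         ɢ       
The velar row has no voiceless member, so the gap is the voiceless velar stop /k/.

/k/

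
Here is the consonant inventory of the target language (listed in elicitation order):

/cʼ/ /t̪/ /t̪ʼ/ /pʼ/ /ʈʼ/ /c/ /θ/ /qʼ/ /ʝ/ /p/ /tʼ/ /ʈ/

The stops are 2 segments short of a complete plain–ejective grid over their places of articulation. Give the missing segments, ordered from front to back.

/t/, /q/

place of articulation  plain     ejective
bilabial          p         pʼ      
dental            t̪        t̪ʼ     
alveolar          —         tʼ      
retroflex         ʈ         ʈʼ      
palatal           c         cʼ      
uvular            —         qʼ      
Gaps, from front to back: alveolar lacks plain (/t/); uvular lacks plain (/q/).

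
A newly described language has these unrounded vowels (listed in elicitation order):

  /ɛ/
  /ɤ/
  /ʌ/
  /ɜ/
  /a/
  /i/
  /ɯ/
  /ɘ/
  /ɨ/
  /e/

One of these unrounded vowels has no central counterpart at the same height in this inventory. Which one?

/a/

High: /i/ ~ /ɨ/ ~ /ɯ/
High-mid: /e/ ~ /ɘ/ ~ /ɤ/
Low-mid: /ɛ/ ~ /ɜ/ ~ /ʌ/
Low: only /a/ (front); no central partner.
So /a/ is the unpaired segment.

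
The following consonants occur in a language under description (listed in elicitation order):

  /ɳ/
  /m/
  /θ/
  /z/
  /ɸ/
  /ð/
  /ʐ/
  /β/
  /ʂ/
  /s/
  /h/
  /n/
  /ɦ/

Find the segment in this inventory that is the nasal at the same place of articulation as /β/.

/m/

/β/ is a voiced bilabial fricative.
The nasal at the same place is a bilabial nasal — in this inventory, /m/.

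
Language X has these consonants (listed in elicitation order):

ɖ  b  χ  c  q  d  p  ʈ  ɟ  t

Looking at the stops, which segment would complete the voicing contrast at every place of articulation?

bilabial: voiceless /p/, voiced /b/.
alveolar: voiceless /t/, voiced /d/.
retroflex: voiceless /ʈ/, voiced /ɖ/.
palatal: voiceless /c/, voiced /ɟ/.
uvular: voiceless /q/, voiced —.
The uvular row has no voiced member, so the gap is the voiced uvular stop /ɢ/.

/ɢ/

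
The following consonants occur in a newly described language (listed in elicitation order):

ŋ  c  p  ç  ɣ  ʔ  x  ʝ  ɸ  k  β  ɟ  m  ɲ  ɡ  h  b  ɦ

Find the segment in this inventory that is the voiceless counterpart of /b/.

/p/

/b/ is a voiced bilabial stop.
The voiceless counterpart is a voiceless bilabial stop — in this inventory, /p/.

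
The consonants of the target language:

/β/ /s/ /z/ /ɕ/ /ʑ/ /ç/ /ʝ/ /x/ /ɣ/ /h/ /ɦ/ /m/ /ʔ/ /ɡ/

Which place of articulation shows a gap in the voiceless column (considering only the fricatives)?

bilabial: voiceless —, voiced /β/.
alveolar: voiceless /s/, voiced /z/.
alveolo-palatal: voiceless /ɕ/, voiced /ʑ/.
palatal: voiceless /ç/, voiced /ʝ/.
velar: voiceless /x/, voiced /ɣ/.
glottal: voiceless /h/, voiced /ɦ/.
Every place of articulation has a voiceless member except bilabial, where /ɸ/ would be expected.

bilabial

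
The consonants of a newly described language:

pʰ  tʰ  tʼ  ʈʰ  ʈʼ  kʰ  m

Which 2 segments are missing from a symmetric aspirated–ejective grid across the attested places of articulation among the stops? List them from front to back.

/pʼ/, /kʼ/

bilabial: aspirated /pʰ/, ejective —.
alveolar: aspirated /tʰ/, ejective /tʼ/.
retroflex: aspirated /ʈʰ/, ejective /ʈʼ/.
velar: aspirated /kʰ/, ejective —.
Gaps, from front to back: bilabial lacks ejective (/pʼ/); velar lacks ejective (/kʼ/).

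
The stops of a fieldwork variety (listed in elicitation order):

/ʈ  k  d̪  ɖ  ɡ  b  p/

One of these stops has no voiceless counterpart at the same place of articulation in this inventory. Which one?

Bilabial: /p/ ~ /b/
Retroflex: /ʈ/ ~ /ɖ/
Velar: /k/ ~ /ɡ/
Dental: only /d̪/ (voiced); no voiceless partner.
So /d̪/ is the unpaired segment.

/d̪/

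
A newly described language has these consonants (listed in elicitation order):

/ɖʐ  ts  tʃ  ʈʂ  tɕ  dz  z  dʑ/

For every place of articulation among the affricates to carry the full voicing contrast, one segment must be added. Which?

Voiceless: /ts/ (alveolar), /tʃ/ (postalveolar), /ʈʂ/ (retroflex), /tɕ/ (alveolo-palatal).
Voiced: /dz/ (alveolar), /ɖʐ/ (retroflex), /dʑ/ (alveolo-palatal).
The postalveolar row has no voiced member, so the gap is the voiced postalveolar affricate /dʒ/.

/dʒ/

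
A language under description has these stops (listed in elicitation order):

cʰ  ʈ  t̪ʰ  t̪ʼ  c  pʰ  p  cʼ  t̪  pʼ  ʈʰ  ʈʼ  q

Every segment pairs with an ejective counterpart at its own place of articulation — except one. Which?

/q/

Bilabial: /p/ ~ /pʰ/ ~ /pʼ/
Dental: /t̪/ ~ /t̪ʰ/ ~ /t̪ʼ/
Retroflex: /ʈ/ ~ /ʈʰ/ ~ /ʈʼ/
Palatal: /c/ ~ /cʰ/ ~ /cʼ/
Uvular: only /q/ (plain); no ejective partner.
So /q/ is the unpaired segment.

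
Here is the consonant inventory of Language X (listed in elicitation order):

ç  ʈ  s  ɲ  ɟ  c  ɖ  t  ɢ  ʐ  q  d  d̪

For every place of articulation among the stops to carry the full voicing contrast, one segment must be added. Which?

/t̪/

dental: voiceless —, voiced /d̪/.
alveolar: voiceless /t/, voiced /d/.
retroflex: voiceless /ʈ/, voiced /ɖ/.
palatal: voiceless /c/, voiced /ɟ/.
uvular: voiceless /q/, voiced /ɢ/.
The dental row has no voiceless member, so the gap is the voiceless dental stop /t̪/.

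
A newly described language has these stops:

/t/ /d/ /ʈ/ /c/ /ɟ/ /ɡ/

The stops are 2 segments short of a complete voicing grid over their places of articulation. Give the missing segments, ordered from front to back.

place of articulation  voiceless  voiced  
alveolar          t         d       
retroflex         ʈ         —       
palatal           c         ɟ       
velar             —         ɡ       
Gaps, from front to back: retroflex lacks voiced (/ɖ/); velar lacks voiceless (/k/).

/ɖ/, /k/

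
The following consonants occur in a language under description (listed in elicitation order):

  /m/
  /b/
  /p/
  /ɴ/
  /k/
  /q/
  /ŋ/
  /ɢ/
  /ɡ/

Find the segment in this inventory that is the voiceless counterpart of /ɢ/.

/q/

/ɢ/ is a voiced uvular stop.
The voiceless counterpart is a voiceless uvular stop — in this inventory, /q/.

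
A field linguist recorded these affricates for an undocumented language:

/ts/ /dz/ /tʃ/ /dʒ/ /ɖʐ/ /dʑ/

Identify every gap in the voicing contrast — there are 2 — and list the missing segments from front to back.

Voiceless: /ts/ (alveolar), /tʃ/ (postalveolar).
Voiced: /dz/ (alveolar), /dʒ/ (postalveolar), /ɖʐ/ (retroflex), /dʑ/ (alveolo-palatal).
Gaps, from front to back: retroflex lacks voiceless (/ʈʂ/); alveolo-palatal lacks voiceless (/tɕ/).

/ʈʂ/, /tɕ/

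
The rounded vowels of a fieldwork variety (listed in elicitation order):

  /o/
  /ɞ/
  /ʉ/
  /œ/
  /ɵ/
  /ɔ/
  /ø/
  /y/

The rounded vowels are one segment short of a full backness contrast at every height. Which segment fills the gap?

/u/

height            front     central   back    
high              y         ʉ         —       
high-mid          ø         ɵ         o       
low-mid           œ         ɞ         ɔ       
The high row has no back member, so the gap is the high back rounded vowel /u/.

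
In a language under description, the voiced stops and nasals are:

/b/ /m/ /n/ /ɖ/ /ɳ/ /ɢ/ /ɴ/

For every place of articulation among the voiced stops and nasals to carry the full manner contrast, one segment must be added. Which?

/d/

bilabial: oral stop /b/, nasal /m/.
alveolar: oral stop —, nasal /n/.
retroflex: oral stop /ɖ/, nasal /ɳ/.
uvular: oral stop /ɢ/, nasal /ɴ/.
The alveolar row has no oral stop member, so the gap is the alveolar oral stop /d/.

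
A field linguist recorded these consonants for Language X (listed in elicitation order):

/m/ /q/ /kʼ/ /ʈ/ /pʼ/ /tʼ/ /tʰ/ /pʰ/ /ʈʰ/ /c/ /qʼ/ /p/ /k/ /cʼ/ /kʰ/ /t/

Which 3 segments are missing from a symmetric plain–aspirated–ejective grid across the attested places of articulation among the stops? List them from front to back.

/ʈʼ/, /cʰ/, /qʰ/

bilabial: plain /p/, aspirated /pʰ/, ejective /pʼ/.
alveolar: plain /t/, aspirated /tʰ/, ejective /tʼ/.
retroflex: plain /ʈ/, aspirated /ʈʰ/, ejective —.
palatal: plain /c/, aspirated —, ejective /cʼ/.
velar: plain /k/, aspirated /kʰ/, ejective /kʼ/.
uvular: plain /q/, aspirated —, ejective /qʼ/.
Gaps, from front to back: retroflex lacks ejective (/ʈʼ/); palatal lacks aspirated (/cʰ/); uvular lacks aspirated (/qʰ/).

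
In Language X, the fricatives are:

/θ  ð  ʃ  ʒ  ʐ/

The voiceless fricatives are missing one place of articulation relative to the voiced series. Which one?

place of articulation  voiceless  voiced  
dental            θ         ð       
postalveolar      ʃ         ʒ       
retroflex         —         ʐ       
Every place of articulation has a voiceless member except retroflex, where /ʂ/ would be expected.

retroflex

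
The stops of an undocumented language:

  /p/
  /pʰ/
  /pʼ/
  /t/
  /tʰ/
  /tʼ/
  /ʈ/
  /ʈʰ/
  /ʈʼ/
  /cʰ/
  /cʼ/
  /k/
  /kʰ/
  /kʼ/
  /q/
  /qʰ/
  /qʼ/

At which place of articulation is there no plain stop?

palatal

place of articulation  plain     aspirated  ejective
bilabial          p         pʰ        pʼ      
alveolar          t         tʰ        tʼ      
retroflex         ʈ         ʈʰ        ʈʼ      
palatal           —         cʰ        cʼ      
velar             k         kʰ        kʼ      
uvular            q         qʰ        qʼ      
Every place of articulation has a plain member except palatal, where /c/ would be expected.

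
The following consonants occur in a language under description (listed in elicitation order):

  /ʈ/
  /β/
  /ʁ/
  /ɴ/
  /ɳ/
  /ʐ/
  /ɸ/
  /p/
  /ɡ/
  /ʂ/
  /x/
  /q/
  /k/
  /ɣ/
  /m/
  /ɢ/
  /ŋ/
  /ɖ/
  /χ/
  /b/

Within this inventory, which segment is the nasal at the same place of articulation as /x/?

/ŋ/

/x/ is a voiceless velar fricative.
The nasal at the same place is a velar nasal — in this inventory, /ŋ/.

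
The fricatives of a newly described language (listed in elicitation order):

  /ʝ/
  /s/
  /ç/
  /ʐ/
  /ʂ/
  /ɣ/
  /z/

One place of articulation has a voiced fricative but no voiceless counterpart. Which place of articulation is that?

alveolar: voiceless /s/, voiced /z/.
retroflex: voiceless /ʂ/, voiced /ʐ/.
palatal: voiceless /ç/, voiced /ʝ/.
velar: voiceless —, voiced /ɣ/.
Every place of articulation has a voiceless member except velar, where /x/ would be expected.

velar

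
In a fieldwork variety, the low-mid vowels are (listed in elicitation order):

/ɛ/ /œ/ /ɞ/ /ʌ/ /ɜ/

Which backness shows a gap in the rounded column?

Unrounded: /ɛ/ (front), /ɜ/ (central), /ʌ/ (back).
Rounded: /œ/ (front), /ɞ/ (central).
Every backness has a rounded member except back, where /ɔ/ would be expected.

back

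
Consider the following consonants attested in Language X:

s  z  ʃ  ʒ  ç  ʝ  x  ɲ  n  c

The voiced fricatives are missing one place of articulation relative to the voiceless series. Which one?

place of articulation  voiceless  voiced  
alveolar          s         z       
postalveolar      ʃ         ʒ       
palatal           ç         ʝ       
velar             x         —       
Every place of articulation has a voiced member except velar, where /ɣ/ would be expected.

velar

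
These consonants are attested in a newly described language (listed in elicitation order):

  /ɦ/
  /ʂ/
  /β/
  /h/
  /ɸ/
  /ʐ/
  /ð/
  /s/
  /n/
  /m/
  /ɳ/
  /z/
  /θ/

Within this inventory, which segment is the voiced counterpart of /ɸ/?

/β/

/ɸ/ is a voiceless bilabial fricative.
The voiced counterpart is a voiced bilabial fricative — in this inventory, /β/.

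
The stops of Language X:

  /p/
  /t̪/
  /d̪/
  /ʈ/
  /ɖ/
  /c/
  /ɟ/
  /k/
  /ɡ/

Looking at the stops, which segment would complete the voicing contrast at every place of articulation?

/b/

bilabial: voiceless /p/, voiced —.
dental: voiceless /t̪/, voiced /d̪/.
retroflex: voiceless /ʈ/, voiced /ɖ/.
palatal: voiceless /c/, voiced /ɟ/.
velar: voiceless /k/, voiced /ɡ/.
The bilabial row has no voiced member, so the gap is the voiced bilabial stop /b/.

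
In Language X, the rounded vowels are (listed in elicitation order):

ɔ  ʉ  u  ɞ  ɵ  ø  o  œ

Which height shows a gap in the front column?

high: front —, central /ʉ/, back /u/.
high-mid: front /ø/, central /ɵ/, back /o/.
low-mid: front /œ/, central /ɞ/, back /ɔ/.
Every height has a front member except high, where /y/ would be expected.

high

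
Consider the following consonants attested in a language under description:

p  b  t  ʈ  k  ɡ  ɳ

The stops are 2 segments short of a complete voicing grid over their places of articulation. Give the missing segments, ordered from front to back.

place of articulation  voiceless  voiced  
bilabial          p         b       
alveolar          t         —       
retroflex         ʈ         —       
velar             k         ɡ       
Gaps, from front to back: alveolar lacks voiced (/d/); retroflex lacks voiced (/ɖ/).

/d/, /ɖ/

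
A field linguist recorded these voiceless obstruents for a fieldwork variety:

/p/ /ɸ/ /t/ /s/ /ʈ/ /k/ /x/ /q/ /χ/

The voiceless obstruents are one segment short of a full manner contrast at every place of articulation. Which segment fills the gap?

place of articulation  stop      fricative
bilabial          p         ɸ       
alveolar          t         s       
retroflex         ʈ         —       
velar             k         x       
uvular            q         χ       
The retroflex row has no fricative member, so the gap is the retroflex fricative /ʂ/.

/ʂ/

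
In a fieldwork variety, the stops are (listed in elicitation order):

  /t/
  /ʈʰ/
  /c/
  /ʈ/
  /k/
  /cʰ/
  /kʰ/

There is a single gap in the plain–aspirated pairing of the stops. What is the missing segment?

Plain: /t/ (alveolar), /ʈ/ (retroflex), /c/ (palatal), /k/ (velar).
Aspirated: /ʈʰ/ (retroflex), /cʰ/ (palatal), /kʰ/ (velar).
The alveolar row has no aspirated member, so the gap is the aspirated alveolar stop /tʰ/.

/tʰ/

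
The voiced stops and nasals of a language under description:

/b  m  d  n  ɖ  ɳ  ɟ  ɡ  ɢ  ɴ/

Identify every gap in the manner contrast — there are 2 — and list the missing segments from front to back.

bilabial: oral stop /b/, nasal /m/.
alveolar: oral stop /d/, nasal /n/.
retroflex: oral stop /ɖ/, nasal /ɳ/.
palatal: oral stop /ɟ/, nasal —.
velar: oral stop /ɡ/, nasal —.
uvular: oral stop /ɢ/, nasal /ɴ/.
Gaps, from front to back: palatal lacks nasal (/ɲ/); velar lacks nasal (/ŋ/).

/ɲ/, /ŋ/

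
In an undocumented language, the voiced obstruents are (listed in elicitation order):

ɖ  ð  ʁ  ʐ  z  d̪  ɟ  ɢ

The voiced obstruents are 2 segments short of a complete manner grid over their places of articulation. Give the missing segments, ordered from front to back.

Stop: /d̪/ (dental), /ɖ/ (retroflex), /ɟ/ (palatal), /ɢ/ (uvular).
Fricative: /ð/ (dental), /z/ (alveolar), /ʐ/ (retroflex), /ʁ/ (uvular).
Gaps, from front to back: alveolar lacks stop (/d/); palatal lacks fricative (/ʝ/).

/d/, /ʝ/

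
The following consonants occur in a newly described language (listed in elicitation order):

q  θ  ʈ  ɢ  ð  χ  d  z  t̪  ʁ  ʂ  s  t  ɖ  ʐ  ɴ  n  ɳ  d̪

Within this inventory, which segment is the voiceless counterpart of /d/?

/d/ is a voiced alveolar stop.
The voiceless counterpart is a voiceless alveolar stop — in this inventory, /t/.

/t/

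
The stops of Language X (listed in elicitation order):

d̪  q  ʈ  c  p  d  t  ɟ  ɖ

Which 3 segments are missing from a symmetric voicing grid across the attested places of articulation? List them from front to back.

Voiceless: /p/ (bilabial), /t/ (alveolar), /ʈ/ (retroflex), /c/ (palatal), /q/ (uvular).
Voiced: /d̪/ (dental), /d/ (alveolar), /ɖ/ (retroflex), /ɟ/ (palatal).
Gaps, from front to back: bilabial lacks voiced (/b/); dental lacks voiceless (/t̪/); uvular lacks voiced (/ɢ/).

/b/, /t̪/, /ɢ/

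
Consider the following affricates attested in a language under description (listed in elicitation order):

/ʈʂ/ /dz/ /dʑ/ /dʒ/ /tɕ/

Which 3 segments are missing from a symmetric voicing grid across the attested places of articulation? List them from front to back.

/ts/, /tʃ/, /ɖʐ/

alveolar: voiceless —, voiced /dz/.
postalveolar: voiceless —, voiced /dʒ/.
retroflex: voiceless /ʈʂ/, voiced —.
alveolo-palatal: voiceless /tɕ/, voiced /dʑ/.
Gaps, from front to back: alveolar lacks voiceless (/ts/); postalveolar lacks voiceless (/tʃ/); retroflex lacks voiced (/ɖʐ/).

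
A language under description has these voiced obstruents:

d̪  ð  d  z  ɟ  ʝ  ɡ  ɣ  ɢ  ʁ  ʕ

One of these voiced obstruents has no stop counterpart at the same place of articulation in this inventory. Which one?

/ʕ/

Dental: /d̪/ ~ /ð/
Alveolar: /d/ ~ /z/
Palatal: /ɟ/ ~ /ʝ/
Velar: /ɡ/ ~ /ɣ/
Uvular: /ɢ/ ~ /ʁ/
Pharyngeal: only /ʕ/ (fricative); no stop partner.
So /ʕ/ is the unpaired segment.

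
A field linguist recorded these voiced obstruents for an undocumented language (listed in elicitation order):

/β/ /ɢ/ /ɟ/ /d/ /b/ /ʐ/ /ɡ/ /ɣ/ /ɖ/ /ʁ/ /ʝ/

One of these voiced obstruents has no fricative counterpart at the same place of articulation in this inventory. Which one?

/d/

Bilabial: /b/ ~ /β/
Retroflex: /ɖ/ ~ /ʐ/
Palatal: /ɟ/ ~ /ʝ/
Velar: /ɡ/ ~ /ɣ/
Uvular: /ɢ/ ~ /ʁ/
Alveolar: only /d/ (stop); no fricative partner.
So /d/ is the unpaired segment.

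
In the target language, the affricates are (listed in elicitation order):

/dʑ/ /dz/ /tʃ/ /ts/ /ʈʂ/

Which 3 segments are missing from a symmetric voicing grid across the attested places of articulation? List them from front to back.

place of articulation  voiceless  voiced  
alveolar          ts        dz      
postalveolar      tʃ        —       
retroflex         ʈʂ        —       
alveolo-palatal   —         dʑ      
Gaps, from front to back: postalveolar lacks voiced (/dʒ/); retroflex lacks voiced (/ɖʐ/); alveolo-palatal lacks voiceless (/tɕ/).

/dʒ/, /ɖʐ/, /tɕ/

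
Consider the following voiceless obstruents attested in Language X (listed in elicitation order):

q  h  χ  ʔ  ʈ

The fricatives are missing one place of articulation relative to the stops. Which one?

place of articulation  stop      fricative
retroflex         ʈ         —       
uvular            q         χ       
glottal           ʔ         h       
Every place of articulation has a fricative member except retroflex, where /ʂ/ would be expected.

retroflex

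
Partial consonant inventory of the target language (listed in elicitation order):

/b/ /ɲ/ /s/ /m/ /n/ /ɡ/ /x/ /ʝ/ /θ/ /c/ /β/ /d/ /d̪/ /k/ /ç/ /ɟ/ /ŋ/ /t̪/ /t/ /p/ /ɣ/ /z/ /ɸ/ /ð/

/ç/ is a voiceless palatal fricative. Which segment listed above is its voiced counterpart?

The voiced counterpart is a voiced palatal fricative — in this inventory, /ʝ/.

/ʝ/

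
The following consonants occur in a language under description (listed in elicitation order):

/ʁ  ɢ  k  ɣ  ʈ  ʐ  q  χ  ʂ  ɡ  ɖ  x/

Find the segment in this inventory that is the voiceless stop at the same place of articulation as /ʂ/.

/ʈ/

/ʂ/ is a voiceless retroflex fricative.
The voiceless stop at the same place is a voiceless retroflex stop — in this inventory, /ʈ/.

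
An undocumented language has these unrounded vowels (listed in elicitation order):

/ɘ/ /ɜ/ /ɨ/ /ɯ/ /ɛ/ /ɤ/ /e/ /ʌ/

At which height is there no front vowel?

high

high: front —, central /ɨ/, back /ɯ/.
high-mid: front /e/, central /ɘ/, back /ɤ/.
low-mid: front /ɛ/, central /ɜ/, back /ʌ/.
Every height has a front member except high, where /i/ would be expected.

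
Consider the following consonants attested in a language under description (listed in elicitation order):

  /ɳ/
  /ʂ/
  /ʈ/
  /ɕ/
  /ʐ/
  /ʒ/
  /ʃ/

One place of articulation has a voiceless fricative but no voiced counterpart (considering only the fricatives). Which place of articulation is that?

alveolo-palatal

postalveolar: voiceless /ʃ/, voiced /ʒ/.
retroflex: voiceless /ʂ/, voiced /ʐ/.
alveolo-palatal: voiceless /ɕ/, voiced —.
Every place of articulation has a voiced member except alveolo-palatal, where /ʑ/ would be expected.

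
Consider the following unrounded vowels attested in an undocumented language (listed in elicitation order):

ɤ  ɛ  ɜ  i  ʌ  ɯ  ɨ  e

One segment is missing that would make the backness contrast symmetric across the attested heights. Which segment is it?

height            front     central   back    
high              i         ɨ         ɯ       
high-mid          e         —         ɤ       
low-mid           ɛ         ɜ         ʌ       
The high-mid row has no central member, so the gap is the high-mid central unrounded vowel /ɘ/.

/ɘ/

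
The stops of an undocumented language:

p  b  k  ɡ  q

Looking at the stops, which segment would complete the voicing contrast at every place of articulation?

place of articulation  voiceless  voiced  
bilabial          p         b       
velar             k         ɡ       
uvular            q         —       
The uvular row has no voiced member, so the gap is the voiced uvular stop /ɢ/.

/ɢ/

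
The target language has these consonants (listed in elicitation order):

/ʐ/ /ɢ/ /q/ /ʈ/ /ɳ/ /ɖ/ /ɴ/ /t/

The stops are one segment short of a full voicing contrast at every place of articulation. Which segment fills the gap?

alveolar: voiceless /t/, voiced —.
retroflex: voiceless /ʈ/, voiced /ɖ/.
uvular: voiceless /q/, voiced /ɢ/.
The alveolar row has no voiced member, so the gap is the voiced alveolar stop /d/.

/d/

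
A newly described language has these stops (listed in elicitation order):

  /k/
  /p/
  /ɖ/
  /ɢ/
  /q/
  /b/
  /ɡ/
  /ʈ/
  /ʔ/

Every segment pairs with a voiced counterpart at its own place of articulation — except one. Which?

/ʔ/

Bilabial: /p/ ~ /b/
Retroflex: /ʈ/ ~ /ɖ/
Velar: /k/ ~ /ɡ/
Uvular: /q/ ~ /ɢ/
Glottal: only /ʔ/ (voiceless); no voiced partner.
So /ʔ/ is the unpaired segment.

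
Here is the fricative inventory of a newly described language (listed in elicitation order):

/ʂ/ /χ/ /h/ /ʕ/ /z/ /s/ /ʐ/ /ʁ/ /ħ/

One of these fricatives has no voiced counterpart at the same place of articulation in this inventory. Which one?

/h/

Alveolar: /s/ ~ /z/
Retroflex: /ʂ/ ~ /ʐ/
Uvular: /χ/ ~ /ʁ/
Pharyngeal: /ħ/ ~ /ʕ/
Glottal: only /h/ (voiceless); no voiced partner.
So /h/ is the unpaired segment.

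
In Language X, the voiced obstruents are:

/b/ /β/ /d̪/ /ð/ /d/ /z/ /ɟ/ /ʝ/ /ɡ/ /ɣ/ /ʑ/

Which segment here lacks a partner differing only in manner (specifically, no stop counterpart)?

/ʑ/

Bilabial: /b/ ~ /β/
Dental: /d̪/ ~ /ð/
Alveolar: /d/ ~ /z/
Palatal: /ɟ/ ~ /ʝ/
Velar: /ɡ/ ~ /ɣ/
Alveolo-palatal: only /ʑ/ (fricative); no stop partner.
So /ʑ/ is the unpaired segment.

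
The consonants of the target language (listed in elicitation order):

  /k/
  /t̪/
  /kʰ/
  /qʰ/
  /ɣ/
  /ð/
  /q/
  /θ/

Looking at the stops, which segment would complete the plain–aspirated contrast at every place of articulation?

dental: plain /t̪/, aspirated —.
velar: plain /k/, aspirated /kʰ/.
uvular: plain /q/, aspirated /qʰ/.
The dental row has no aspirated member, so the gap is the aspirated dental stop /t̪ʰ/.

/t̪ʰ/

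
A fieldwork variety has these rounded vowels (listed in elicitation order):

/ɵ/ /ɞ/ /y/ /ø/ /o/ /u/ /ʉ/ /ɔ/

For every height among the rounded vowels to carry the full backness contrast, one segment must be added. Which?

height            front     central   back    
high              y         ʉ         u       
high-mid          ø         ɵ         o       
low-mid           —         ɞ         ɔ       
The low-mid row has no front member, so the gap is the low-mid front rounded vowel /œ/.

/œ/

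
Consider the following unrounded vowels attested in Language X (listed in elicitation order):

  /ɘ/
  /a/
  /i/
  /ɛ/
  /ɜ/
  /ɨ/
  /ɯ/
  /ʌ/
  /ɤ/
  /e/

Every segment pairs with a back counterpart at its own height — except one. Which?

High: /i/ ~ /ɨ/ ~ /ɯ/
High-mid: /e/ ~ /ɘ/ ~ /ɤ/
Low-mid: /ɛ/ ~ /ɜ/ ~ /ʌ/
Low: only /a/ (front); no back partner.
So /a/ is the unpaired segment.

/a/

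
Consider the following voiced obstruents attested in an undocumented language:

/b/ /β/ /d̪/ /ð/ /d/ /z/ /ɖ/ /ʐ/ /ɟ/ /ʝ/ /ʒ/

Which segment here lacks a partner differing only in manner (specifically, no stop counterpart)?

/ʒ/

Bilabial: /b/ ~ /β/
Dental: /d̪/ ~ /ð/
Alveolar: /d/ ~ /z/
Retroflex: /ɖ/ ~ /ʐ/
Palatal: /ɟ/ ~ /ʝ/
Postalveolar: only /ʒ/ (fricative); no stop partner.
So /ʒ/ is the unpaired segment.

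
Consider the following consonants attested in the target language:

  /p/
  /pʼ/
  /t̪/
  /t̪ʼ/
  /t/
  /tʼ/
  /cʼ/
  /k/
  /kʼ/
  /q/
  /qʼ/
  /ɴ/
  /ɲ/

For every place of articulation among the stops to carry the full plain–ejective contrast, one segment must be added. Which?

bilabial: plain /p/, ejective /pʼ/.
dental: plain /t̪/, ejective /t̪ʼ/.
alveolar: plain /t/, ejective /tʼ/.
palatal: plain —, ejective /cʼ/.
velar: plain /k/, ejective /kʼ/.
uvular: plain /q/, ejective /qʼ/.
The palatal row has no plain member, so the gap is the plain palatal stop /c/.

/c/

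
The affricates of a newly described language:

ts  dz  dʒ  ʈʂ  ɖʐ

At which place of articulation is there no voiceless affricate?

alveolar: voiceless /ts/, voiced /dz/.
postalveolar: voiceless —, voiced /dʒ/.
retroflex: voiceless /ʈʂ/, voiced /ɖʐ/.
Every place of articulation has a voiceless member except postalveolar, where /tʃ/ would be expected.

postalveolar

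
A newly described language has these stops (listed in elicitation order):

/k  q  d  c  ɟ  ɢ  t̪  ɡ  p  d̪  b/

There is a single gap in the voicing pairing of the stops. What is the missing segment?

place of articulation  voiceless  voiced  
bilabial          p         b       
dental            t̪        d̪      
alveolar          —         d       
palatal           c         ɟ       
velar             k         ɡ       
uvular            q         ɢ       
The alveolar row has no voiceless member, so the gap is the voiceless alveolar stop /t/.

/t/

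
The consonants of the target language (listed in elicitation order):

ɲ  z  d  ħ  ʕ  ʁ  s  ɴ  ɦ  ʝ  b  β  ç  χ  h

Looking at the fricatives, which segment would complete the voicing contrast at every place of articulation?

/ɸ/

Voiceless: /s/ (alveolar), /ç/ (palatal), /χ/ (uvular), /ħ/ (pharyngeal), /h/ (glottal).
Voiced: /β/ (bilabial), /z/ (alveolar), /ʝ/ (palatal), /ʁ/ (uvular), /ʕ/ (pharyngeal), /ɦ/ (glottal).
The bilabial row has no voiceless member, so the gap is the voiceless bilabial fricative /ɸ/.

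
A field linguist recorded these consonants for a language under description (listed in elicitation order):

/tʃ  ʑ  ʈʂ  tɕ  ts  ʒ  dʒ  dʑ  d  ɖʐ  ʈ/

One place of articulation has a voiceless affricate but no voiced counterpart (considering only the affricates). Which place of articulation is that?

alveolar

Voiceless: /ts/ (alveolar), /tʃ/ (postalveolar), /ʈʂ/ (retroflex), /tɕ/ (alveolo-palatal).
Voiced: /dʒ/ (postalveolar), /ɖʐ/ (retroflex), /dʑ/ (alveolo-palatal).
Every place of articulation has a voiced member except alveolar, where /dz/ would be expected.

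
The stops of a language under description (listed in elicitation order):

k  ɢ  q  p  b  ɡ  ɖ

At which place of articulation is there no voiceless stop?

retroflex

Voiceless: /p/ (bilabial), /k/ (velar), /q/ (uvular).
Voiced: /b/ (bilabial), /ɖ/ (retroflex), /ɡ/ (velar), /ɢ/ (uvular).
Every place of articulation has a voiceless member except retroflex, where /ʈ/ would be expected.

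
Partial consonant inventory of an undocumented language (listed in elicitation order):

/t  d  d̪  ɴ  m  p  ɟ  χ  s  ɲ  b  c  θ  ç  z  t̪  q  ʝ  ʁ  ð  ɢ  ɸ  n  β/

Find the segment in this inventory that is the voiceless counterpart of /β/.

/β/ is a voiced bilabial fricative.
The voiceless counterpart is a voiceless bilabial fricative — in this inventory, /ɸ/.

/ɸ/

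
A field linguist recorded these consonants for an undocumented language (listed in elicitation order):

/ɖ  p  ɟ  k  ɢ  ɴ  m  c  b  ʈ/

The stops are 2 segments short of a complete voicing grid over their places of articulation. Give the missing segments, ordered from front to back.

bilabial: voiceless /p/, voiced /b/.
retroflex: voiceless /ʈ/, voiced /ɖ/.
palatal: voiceless /c/, voiced /ɟ/.
velar: voiceless /k/, voiced —.
uvular: voiceless —, voiced /ɢ/.
Gaps, from front to back: velar lacks voiced (/ɡ/); uvular lacks voiceless (/q/).

/ɡ/, /q/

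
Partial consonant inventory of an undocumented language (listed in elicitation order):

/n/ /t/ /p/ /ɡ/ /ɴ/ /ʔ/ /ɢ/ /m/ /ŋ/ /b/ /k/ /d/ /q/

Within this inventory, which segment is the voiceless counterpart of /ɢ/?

/ɢ/ is a voiced uvular stop.
The voiceless counterpart is a voiceless uvular stop — in this inventory, /q/.

/q/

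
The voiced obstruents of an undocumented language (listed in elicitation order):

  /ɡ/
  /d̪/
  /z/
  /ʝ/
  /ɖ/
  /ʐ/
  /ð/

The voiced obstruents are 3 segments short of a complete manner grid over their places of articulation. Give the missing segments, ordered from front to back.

place of articulation  stop      fricative
dental            d̪        ð       
alveolar          —         z       
retroflex         ɖ         ʐ       
palatal           —         ʝ       
velar             ɡ         —       
Gaps, from front to back: alveolar lacks stop (/d/); palatal lacks stop (/ɟ/); velar lacks fricative (/ɣ/).

/d/, /ɟ/, /ɣ/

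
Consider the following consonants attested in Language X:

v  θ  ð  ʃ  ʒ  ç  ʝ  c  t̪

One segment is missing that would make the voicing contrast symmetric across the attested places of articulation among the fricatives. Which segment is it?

/f/

place of articulation  voiceless  voiced  
labiodental       —         v       
dental            θ         ð       
postalveolar      ʃ         ʒ       
palatal           ç         ʝ       
The labiodental row has no voiceless member, so the gap is the voiceless labiodental fricative /f/.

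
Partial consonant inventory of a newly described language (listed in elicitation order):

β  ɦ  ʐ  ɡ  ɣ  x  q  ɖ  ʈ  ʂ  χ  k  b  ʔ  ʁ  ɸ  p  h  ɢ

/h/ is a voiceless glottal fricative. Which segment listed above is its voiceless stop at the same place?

/ʔ/

The voiceless stop at the same place is a voiceless glottal stop — in this inventory, /ʔ/.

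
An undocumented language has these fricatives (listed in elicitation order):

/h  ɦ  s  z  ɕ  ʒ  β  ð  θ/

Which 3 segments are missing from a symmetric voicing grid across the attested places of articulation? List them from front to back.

place of articulation  voiceless  voiced  
bilabial          —         β       
dental            θ         ð       
alveolar          s         z       
postalveolar      —         ʒ       
alveolo-palatal   ɕ         —       
glottal           h         ɦ       
Gaps, from front to back: bilabial lacks voiceless (/ɸ/); postalveolar lacks voiceless (/ʃ/); alveolo-palatal lacks voiced (/ʑ/).

/ɸ/, /ʃ/, /ʑ/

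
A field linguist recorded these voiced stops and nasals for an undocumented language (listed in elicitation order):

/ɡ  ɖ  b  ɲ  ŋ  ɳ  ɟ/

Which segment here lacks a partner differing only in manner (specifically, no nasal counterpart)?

Retroflex: /ɖ/ ~ /ɳ/
Palatal: /ɟ/ ~ /ɲ/
Velar: /ɡ/ ~ /ŋ/
Bilabial: only /b/ (oral stop); no nasal partner.
So /b/ is the unpaired segment.

/b/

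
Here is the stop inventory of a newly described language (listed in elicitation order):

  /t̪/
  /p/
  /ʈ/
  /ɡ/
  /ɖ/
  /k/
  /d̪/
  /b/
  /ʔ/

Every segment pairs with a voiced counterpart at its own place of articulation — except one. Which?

Bilabial: /p/ ~ /b/
Dental: /t̪/ ~ /d̪/
Retroflex: /ʈ/ ~ /ɖ/
Velar: /k/ ~ /ɡ/
Glottal: only /ʔ/ (voiceless); no voiced partner.
So /ʔ/ is the unpaired segment.

/ʔ/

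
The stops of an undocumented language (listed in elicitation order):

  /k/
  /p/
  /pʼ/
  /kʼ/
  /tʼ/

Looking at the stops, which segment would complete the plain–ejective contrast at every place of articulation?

place of articulation  plain     ejective
bilabial          p         pʼ      
alveolar          —         tʼ      
velar             k         kʼ      
The alveolar row has no plain member, so the gap is the plain alveolar stop /t/.

/t/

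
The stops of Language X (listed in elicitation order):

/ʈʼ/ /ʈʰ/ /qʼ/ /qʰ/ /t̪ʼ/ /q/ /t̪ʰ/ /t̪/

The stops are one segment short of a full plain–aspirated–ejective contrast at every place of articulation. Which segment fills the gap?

/ʈ/

dental: plain /t̪/, aspirated /t̪ʰ/, ejective /t̪ʼ/.
retroflex: plain —, aspirated /ʈʰ/, ejective /ʈʼ/.
uvular: plain /q/, aspirated /qʰ/, ejective /qʼ/.
The retroflex row has no plain member, so the gap is the plain retroflex stop /ʈ/.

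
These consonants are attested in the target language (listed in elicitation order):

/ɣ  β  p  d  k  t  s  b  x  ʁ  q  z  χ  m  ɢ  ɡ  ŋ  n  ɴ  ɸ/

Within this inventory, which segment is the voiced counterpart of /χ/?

/χ/ is a voiceless uvular fricative.
The voiced counterpart is a voiced uvular fricative — in this inventory, /ʁ/.

/ʁ/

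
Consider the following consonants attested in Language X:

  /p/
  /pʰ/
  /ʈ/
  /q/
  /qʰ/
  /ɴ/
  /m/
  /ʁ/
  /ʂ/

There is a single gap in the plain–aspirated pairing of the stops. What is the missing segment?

Plain: /p/ (bilabial), /ʈ/ (retroflex), /q/ (uvular).
Aspirated: /pʰ/ (bilabial), /qʰ/ (uvular).
The retroflex row has no aspirated member, so the gap is the aspirated retroflex stop /ʈʰ/.

/ʈʰ/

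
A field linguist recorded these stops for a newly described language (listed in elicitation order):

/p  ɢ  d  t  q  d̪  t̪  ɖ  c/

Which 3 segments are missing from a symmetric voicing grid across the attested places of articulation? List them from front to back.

Voiceless: /p/ (bilabial), /t̪/ (dental), /t/ (alveolar), /c/ (palatal), /q/ (uvular).
Voiced: /d̪/ (dental), /d/ (alveolar), /ɖ/ (retroflex), /ɢ/ (uvular).
Gaps, from front to back: bilabial lacks voiced (/b/); retroflex lacks voiceless (/ʈ/); palatal lacks voiced (/ɟ/).

/b/, /ʈ/, /ɟ/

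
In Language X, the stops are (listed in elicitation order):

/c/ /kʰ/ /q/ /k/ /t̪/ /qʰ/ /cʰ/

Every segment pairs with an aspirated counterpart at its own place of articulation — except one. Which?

Palatal: /c/ ~ /cʰ/
Velar: /k/ ~ /kʰ/
Uvular: /q/ ~ /qʰ/
Dental: only /t̪/ (plain); no aspirated partner.
So /t̪/ is the unpaired segment.

/t̪/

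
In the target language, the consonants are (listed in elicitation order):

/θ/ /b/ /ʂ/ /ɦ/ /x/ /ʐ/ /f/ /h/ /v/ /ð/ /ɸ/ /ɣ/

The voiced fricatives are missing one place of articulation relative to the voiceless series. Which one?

place of articulation  voiceless  voiced  
bilabial          ɸ         —       
labiodental       f         v       
dental            θ         ð       
retroflex         ʂ         ʐ       
velar             x         ɣ       
glottal           h         ɦ       
Every place of articulation has a voiced member except bilabial, where /β/ would be expected.

bilabial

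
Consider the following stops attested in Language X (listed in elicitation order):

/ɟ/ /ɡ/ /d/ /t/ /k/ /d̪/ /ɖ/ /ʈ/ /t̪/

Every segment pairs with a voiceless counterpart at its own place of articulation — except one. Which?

Dental: /t̪/ ~ /d̪/
Alveolar: /t/ ~ /d/
Retroflex: /ʈ/ ~ /ɖ/
Velar: /k/ ~ /ɡ/
Palatal: only /ɟ/ (voiced); no voiceless partner.
So /ɟ/ is the unpaired segment.

/ɟ/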